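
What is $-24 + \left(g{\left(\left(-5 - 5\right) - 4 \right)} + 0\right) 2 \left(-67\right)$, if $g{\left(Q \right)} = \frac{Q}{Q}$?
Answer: $-158$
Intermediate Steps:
$g{\left(Q \right)} = 1$
$-24 + \left(g{\left(\left(-5 - 5\right) - 4 \right)} + 0\right) 2 \left(-67\right) = -24 + \left(1 + 0\right) 2 \left(-67\right) = -24 + 1 \cdot 2 \left(-67\right) = -24 + 2 \left(-67\right) = -24 - 134 = -158$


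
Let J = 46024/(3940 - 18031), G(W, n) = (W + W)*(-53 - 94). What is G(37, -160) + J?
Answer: -13938902/1281 ≈ -10881.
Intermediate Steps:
G(W, n) = -294*W (G(W, n) = (2*W)*(-147) = -294*W)
J = -4184/1281 (J = 46024/(-14091) = 46024*(-1/14091) = -4184/1281 ≈ -3.2662)
G(37, -160) + J = -294*37 - 4184/1281 = -10878 - 4184/1281 = -13938902/1281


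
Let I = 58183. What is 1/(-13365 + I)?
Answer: 1/44818 ≈ 2.2312e-5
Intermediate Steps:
1/(-13365 + I) = 1/(-13365 + 58183) = 1/44818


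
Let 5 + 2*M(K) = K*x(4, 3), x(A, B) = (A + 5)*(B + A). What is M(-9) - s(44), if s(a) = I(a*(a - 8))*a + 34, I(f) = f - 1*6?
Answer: -69752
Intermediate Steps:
I(f) = -6 + f (I(f) = f - 6 = -6 + f)
x(A, B) = (5 + A)*(A + B)
s(a) = 34 + a*(-6 + a*(-8 + a)) (s(a) = (-6 + a*(a - 8))*a + 34 = (-6 + a*(-8 + a))*a + 34 = a*(-6 + a*(-8 + a)) + 34 = 34 + a*(-6 + a*(-8 + a)))
M(K) = -5/2 + 63*K/2 (M(K) = -5/2 + (K*(4² + 5*4 + 5*3 + 4*3))/2 = -5/2 + (K*(16 + 20 + 15 + 12))/2 = -5/2 + (K*63)/2 = -5/2 + (63*K)/2 = -5/2 + 63*K/2)
M(-9) - s(44) = (-5/2 + (63/2)*(-9)) - (34 + 44*(-6 + 44*(-8 + 44))) = (-5/2 - 567/2) - (34 + 44*(-6 + 44*36)) = -286 - (34 + 44*(-6 + 1584)) = -286 - (34 + 44*1578) = -286 - (34 + 69432) = -286 - 1*69466 = -286 - 69466 = -69752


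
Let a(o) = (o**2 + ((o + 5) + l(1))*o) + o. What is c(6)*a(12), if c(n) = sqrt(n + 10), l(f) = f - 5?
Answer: 1248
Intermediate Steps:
l(f) = -5 + f
c(n) = sqrt(10 + n)
a(o) = o + o**2 + o*(1 + o) (a(o) = (o**2 + ((o + 5) + (-5 + 1))*o) + o = (o**2 + ((5 + o) - 4)*o) + o = (o**2 + (1 + o)*o) + o = (o**2 + o*(1 + o)) + o = o + o**2 + o*(1 + o))
c(6)*a(12) = sqrt(10 + 6)*(2*12*(1 + 12)) = sqrt(16)*(2*12*13) = 4*312 = 1248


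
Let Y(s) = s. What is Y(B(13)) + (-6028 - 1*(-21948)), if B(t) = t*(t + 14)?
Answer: 16271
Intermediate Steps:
B(t) = t*(14 + t)
Y(B(13)) + (-6028 - 1*(-21948)) = 13*(14 + 13) + (-6028 - 1*(-21948)) = 13*27 + (-6028 + 21948) = 351 + 15920 = 16271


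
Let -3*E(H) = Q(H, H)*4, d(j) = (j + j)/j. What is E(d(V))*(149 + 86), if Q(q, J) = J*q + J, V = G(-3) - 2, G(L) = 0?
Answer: -1880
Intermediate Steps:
V = -2 (V = 0 - 2 = -2)
d(j) = 2 (d(j) = (2*j)/j = 2)
Q(q, J) = J + J*q
E(H) = -4*H*(1 + H)/3 (E(H) = -H*(1 + H)*4/3 = -4*H*(1 + H)/3)
E(d(V))*(149 + 86) = (-4/3*2*(1 + 2))*(149 + 86) = -4/3*2*3*235 = -8*235 = -1880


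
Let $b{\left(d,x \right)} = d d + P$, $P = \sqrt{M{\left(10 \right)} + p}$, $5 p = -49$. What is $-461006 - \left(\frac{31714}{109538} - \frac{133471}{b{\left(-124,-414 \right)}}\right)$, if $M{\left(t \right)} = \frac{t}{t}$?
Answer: $\frac{- 50497706942 \sqrt{55} + 1941095304484485 i}{109538 \left(\sqrt{55} - 38440 i\right)} \approx -4.61 \cdot 10^{5} - 0.0016747 i$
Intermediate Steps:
$M{\left(t \right)} = 1$
$p = - \frac{49}{5}$ ($p = \frac{1}{5} \left(-49\right) = - \frac{49}{5} \approx -9.8$)
$P = \frac{2 i \sqrt{55}}{5}$ ($P = \sqrt{1 - \frac{49}{5}} = \sqrt{- \frac{44}{5}} = \frac{2 i \sqrt{55}}{5} \approx 2.9665 i$)
$b{\left(d,x \right)} = d^{2} + \frac{2 i \sqrt{55}}{5}$ ($b{\left(d,x \right)} = d d + \frac{2 i \sqrt{55}}{5} = d^{2} + \frac{2 i \sqrt{55}}{5}$)
$-461006 - \left(\frac{31714}{109538} - \frac{133471}{b{\left(-124,-414 \right)}}\right) = -461006 - \left(\frac{31714}{109538} - \frac{133471}{\left(-124\right)^{2} + \frac{2 i \sqrt{55}}{5}}\right) = -461006 - \left(31714 \cdot \frac{1}{109538} - \frac{133471}{15376 + \frac{2 i \sqrt{55}}{5}}\right) = -461006 - \left(\frac{15857}{54769} - \frac{133471}{15376 + \frac{2 i \sqrt{55}}{5}}\right) = - \frac{25248853471}{54769} + \frac{133471}{15376 + \frac{2 i \sqrt{55}}{5}}$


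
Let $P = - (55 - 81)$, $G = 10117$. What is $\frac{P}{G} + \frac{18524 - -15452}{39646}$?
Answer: $\frac{172382994}{200549291} \approx 0.85955$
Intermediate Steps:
$P = 26$ ($P = \left(-1\right) \left(-26\right) = 26$)
$\frac{P}{G} + \frac{18524 - -15452}{39646} = \frac{26}{10117} + \frac{18524 - -15452}{39646} = 26 \cdot \frac{1}{10117} + \left(18524 + 15452\right) \frac{1}{39646} = \frac{26}{10117} + 33976 \cdot \frac{1}{39646} = \frac{26}{10117} + \frac{16988}{19823} = \frac{172382994}{200549291}$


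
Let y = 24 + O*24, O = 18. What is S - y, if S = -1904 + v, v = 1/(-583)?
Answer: -1375881/583 ≈ -2360.0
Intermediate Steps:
v = -1/583 ≈ -0.0017153
y = 456 (y = 24 + 18*24 = 24 + 432 = 456)
S = -1110033/583 (S = -1904 - 1/583 = -1110033/583 ≈ -1904.0)
S - y = -1110033/583 - 1*456 = -1110033/583 - 456 = -1375881/583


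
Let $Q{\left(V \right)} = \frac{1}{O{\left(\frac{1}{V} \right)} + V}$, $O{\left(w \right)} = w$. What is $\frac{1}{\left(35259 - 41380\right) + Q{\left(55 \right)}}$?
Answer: $- \frac{3026}{18522091} \approx -0.00016337$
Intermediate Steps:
$Q{\left(V \right)} = \frac{1}{V + \frac{1}{V}}$ ($Q{\left(V \right)} = \frac{1}{\frac{1}{V} + V} = \frac{1}{V + \frac{1}{V}}$)
$\frac{1}{\left(35259 - 41380\right) + Q{\left(55 \right)}} = \frac{1}{\left(35259 - 41380\right) + \frac{55}{1 + 55^{2}}} = \frac{1}{-6121 + \frac{55}{1 + 3025}} = \frac{1}{-6121 + \frac{55}{3026}} = \frac{1}{- \frac{18522091}{3026}} = - \frac{3026}{18522091}$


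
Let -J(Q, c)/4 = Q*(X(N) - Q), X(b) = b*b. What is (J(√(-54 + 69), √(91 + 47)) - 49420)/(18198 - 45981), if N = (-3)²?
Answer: 49360/27783 + 4*√15/343 ≈ 1.8218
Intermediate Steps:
N = 9
X(b) = b²
J(Q, c) = -4*Q*(81 - Q) (J(Q, c) = -4*Q*(9² - Q) = -4*Q*(81 - Q))
(J(√(-54 + 69), √(91 + 47)) - 49420)/(18198 - 45981) = (4*√(-54 + 69)*(-81 + √(-54 + 69)) - 49420)/(18198 - 45981) = (4*√15*(-81 + √15) - 49420)/(-27783) = (-49420 + 4*√15*(-81 + √15))*(-1/27783) = 7060/3969 - 4*√15*(-81 + √15)/27783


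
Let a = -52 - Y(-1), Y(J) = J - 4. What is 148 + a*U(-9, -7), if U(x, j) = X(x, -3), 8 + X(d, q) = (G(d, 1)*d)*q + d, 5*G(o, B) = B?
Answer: 3466/5 ≈ 693.20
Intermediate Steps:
G(o, B) = B/5
Y(J) = -4 + J
X(d, q) = -8 + d + d*q/5 (X(d, q) = -8 + ((((1/5)*1)*d)*q + d) = -8 + ((d/5)*q + d) = -8 + (d*q/5 + d) = -8 + (d + d*q/5) = -8 + d + d*q/5)
U(x, j) = -8 + 2*x/5 (U(x, j) = -8 + x + (1/5)*x*(-3) = -8 + x - 3*x/5 = -8 + 2*x/5)
a = -47 (a = -52 - (-4 - 1) = -52 - 1*(-5) = -52 + 5 = -47)
148 + a*U(-9, -7) = 148 - 47*(-8 + (2/5)*(-9)) = 148 - 47*(-8 - 18/5) = 148 - 47*(-58/5) = 148 + 2726/5 = 3466/5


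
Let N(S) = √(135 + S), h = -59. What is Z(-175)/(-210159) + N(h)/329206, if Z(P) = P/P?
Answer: -1/210159 + √19/164603 ≈ 2.1723e-5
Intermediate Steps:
Z(P) = 1
Z(-175)/(-210159) + N(h)/329206 = 1/(-210159) + √(135 - 59)/329206 = 1*(-1/210159) + √76*(1/329206) = -1/210159 + (2*√19)*(1/329206) = -1/210159 + √19/164603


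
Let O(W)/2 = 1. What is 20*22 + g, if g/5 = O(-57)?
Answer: 450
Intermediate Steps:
O(W) = 2 (O(W) = 2*1 = 2)
g = 10 (g = 5*2 = 10)
20*22 + g = 20*22 + 10 = 440 + 10 = 450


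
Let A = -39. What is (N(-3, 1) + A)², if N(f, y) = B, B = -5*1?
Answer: 1936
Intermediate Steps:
B = -5
N(f, y) = -5
(N(-3, 1) + A)² = (-5 - 39)² = (-44)² = 1936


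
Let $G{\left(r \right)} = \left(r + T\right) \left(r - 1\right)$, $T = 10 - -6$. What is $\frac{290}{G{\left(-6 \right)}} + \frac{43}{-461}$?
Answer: $- \frac{13670}{3227} \approx -4.2361$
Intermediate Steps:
$T = 16$ ($T = 10 + 6 = 16$)
$G{\left(r \right)} = \left(-1 + r\right) \left(16 + r\right)$ ($G{\left(r \right)} = \left(r + 16\right) \left(r - 1\right) = \left(16 + r\right) \left(-1 + r\right) = \left(-1 + r\right) \left(16 + r\right)$)
$\frac{290}{G{\left(-6 \right)}} + \frac{43}{-461} = \frac{290}{-16 + \left(-6\right)^{2} + 15 \left(-6\right)} + \frac{43}{-461} = \frac{290}{-16 + 36 - 90} + 43 \left(- \frac{1}{461}\right) = \frac{290}{-70} - \frac{43}{461} = 290 \left(- \frac{1}{70}\right) - \frac{43}{461} = - \frac{29}{7} - \frac{43}{461} = - \frac{13670}{3227}$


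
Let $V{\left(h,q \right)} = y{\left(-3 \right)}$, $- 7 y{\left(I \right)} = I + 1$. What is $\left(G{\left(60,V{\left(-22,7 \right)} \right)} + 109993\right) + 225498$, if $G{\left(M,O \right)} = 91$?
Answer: $335582$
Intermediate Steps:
$y{\left(I \right)} = - \frac{1}{7} - \frac{I}{7}$ ($y{\left(I \right)} = - \frac{I + 1}{7} = - \frac{1 + I}{7} = - \frac{1}{7} - \frac{I}{7}$)
$V{\left(h,q \right)} = \frac{2}{7}$ ($V{\left(h,q \right)} = - \frac{1}{7} - - \frac{3}{7} = - \frac{1}{7} + \frac{3}{7} = \frac{2}{7}$)
$\left(G{\left(60,V{\left(-22,7 \right)} \right)} + 109993\right) + 225498 = \left(91 + 109993\right) + 225498 = 110084 + 225498 = 335582$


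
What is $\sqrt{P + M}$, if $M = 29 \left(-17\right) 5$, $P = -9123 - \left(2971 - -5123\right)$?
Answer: $i \sqrt{19682} \approx 140.29 i$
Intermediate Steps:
$P = -17217$ ($P = -9123 - \left(2971 + 5123\right) = -9123 - 8094 = -17217$)
$M = -2465$ ($M = \left(-493\right) 5 = -2465$)
$\sqrt{P + M} = \sqrt{-17217 - 2465} = \sqrt{-19682} = i \sqrt{19682}$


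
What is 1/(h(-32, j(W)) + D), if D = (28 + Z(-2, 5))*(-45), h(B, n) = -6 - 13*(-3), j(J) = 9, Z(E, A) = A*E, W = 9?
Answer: -1/777 ≈ -0.0012870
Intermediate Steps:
h(B, n) = 33 (h(B, n) = -6 - 1*(-39) = -6 + 39 = 33)
D = -810 (D = (28 + 5*(-2))*(-45) = (28 - 10)*(-45) = 18*(-45) = -810)
1/(h(-32, j(W)) + D) = 1/(33 - 810) = 1/(-777) = -1/777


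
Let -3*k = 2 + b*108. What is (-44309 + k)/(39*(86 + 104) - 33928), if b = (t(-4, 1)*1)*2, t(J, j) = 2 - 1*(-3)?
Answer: 134009/79554 ≈ 1.6845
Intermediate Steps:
t(J, j) = 5 (t(J, j) = 2 + 3 = 5)
b = 10 (b = (5*1)*2 = 5*2 = 10)
k = -1082/3 (k = -(2 + 10*108)/3 = -(2 + 1080)/3 = -1/3*1082 = -1082/3 ≈ -360.67)
(-44309 + k)/(39*(86 + 104) - 33928) = (-44309 - 1082/3)/(39*(86 + 104) - 33928) = -134009/(3*(39*190 - 33928)) = -134009/(3*(7410 - 33928)) = -134009/3/(-26518) = -134009/3*(-1/26518) = 134009/79554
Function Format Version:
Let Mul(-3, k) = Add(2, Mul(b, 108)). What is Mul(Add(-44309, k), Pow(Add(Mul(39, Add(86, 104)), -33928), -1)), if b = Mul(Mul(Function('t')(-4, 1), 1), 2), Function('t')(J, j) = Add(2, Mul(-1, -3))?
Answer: Rational(134009, 79554) ≈ 1.6845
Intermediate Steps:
Function('t')(J, j) = 5 (Function('t')(J, j) = Add(2, 3) = 5)
b = 10 (b = Mul(Mul(5, 1), 2) = Mul(5, 2) = 10)
k = Rational(-1082, 3) (k = Mul(Rational(-1, 3), Add(2, Mul(10, 108))) = Mul(Rational(-1, 3), Add(2, 1080)) = Mul(Rational(-1, 3), 1082) = Rational(-1082, 3) ≈ -360.67)
Mul(Add(-44309, k), Pow(Add(Mul(39, Add(86, 104)), -33928), -1)) = Mul(Add(-44309, Rational(-1082, 3)), Pow(Add(Mul(39, Add(86, 104)), -33928), -1)) = Mul(Rational(-134009, 3), Pow(Add(Mul(39, 190), -33928), -1)) = Mul(Rational(-134009, 3), Pow(Add(7410, -33928), -1)) = Mul(Rational(-134009, 3), Pow(-26518, -1)) = Mul(Rational(-134009, 3), Rational(-1, 26518)) = Rational(134009, 79554)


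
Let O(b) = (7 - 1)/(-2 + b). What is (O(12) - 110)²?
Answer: 299209/25 ≈ 11968.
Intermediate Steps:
O(b) = 6/(-2 + b)
(O(12) - 110)² = (6/(-2 + 12) - 110)² = (6/10 - 110)² = (6*(⅒) - 110)² = (⅗ - 110)² = (-547/5)² = 299209/25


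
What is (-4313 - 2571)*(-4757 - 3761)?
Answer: 58637912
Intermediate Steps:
(-4313 - 2571)*(-4757 - 3761) = -6884*(-8518) = 58637912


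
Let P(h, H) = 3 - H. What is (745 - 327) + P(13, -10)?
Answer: 431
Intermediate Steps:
(745 - 327) + P(13, -10) = (745 - 327) + (3 - 1*(-10)) = 418 + (3 + 10) = 418 + 13 = 431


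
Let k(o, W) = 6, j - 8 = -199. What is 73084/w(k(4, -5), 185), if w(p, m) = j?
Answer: -73084/191 ≈ -382.64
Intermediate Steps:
j = -191 (j = 8 - 199 = -191)
w(p, m) = -191
73084/w(k(4, -5), 185) = 73084/(-191) = 73084*(-1/191) = -73084/191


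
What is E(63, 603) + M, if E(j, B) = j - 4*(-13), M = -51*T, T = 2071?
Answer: -105506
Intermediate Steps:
M = -105621 (M = -51*2071 = -105621)
E(j, B) = 52 + j (E(j, B) = j + 52 = 52 + j)
E(63, 603) + M = (52 + 63) - 105621 = 115 - 105621 = -105506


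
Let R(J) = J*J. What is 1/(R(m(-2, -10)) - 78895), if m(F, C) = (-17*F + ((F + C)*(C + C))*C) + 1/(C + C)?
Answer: 400/2207719041 ≈ 1.8118e-7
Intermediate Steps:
m(F, C) = 1/(2*C) - 17*F + 2*C²*(C + F) (m(F, C) = (-17*F + ((C + F)*(2*C))*C) + 1/(2*C) = (-17*F + (2*C*(C + F))*C) + 1/(2*C) = (-17*F + 2*C²*(C + F)) + 1/(2*C) = 1/(2*C) - 17*F + 2*C²*(C + F))
R(J) = J²
1/(R(m(-2, -10)) - 78895) = 1/(((½)/(-10) - 17*(-2) + 2*(-10)³ + 2*(-2)*(-10)²)² - 78895) = 1/(((½)*(-⅒) + 34 + 2*(-1000) + 2*(-2)*100)² - 78895) = 1/((-1/20 + 34 - 2000 - 400)² - 78895) = 1/((-47321/20)² - 78895) = 1/(2239277041/400 - 78895) = 1/(2207719041/400) = 400/2207719041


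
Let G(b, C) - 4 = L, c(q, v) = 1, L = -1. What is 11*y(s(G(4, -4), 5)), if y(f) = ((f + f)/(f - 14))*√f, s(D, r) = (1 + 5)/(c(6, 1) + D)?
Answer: -33*√6/25 ≈ -3.2333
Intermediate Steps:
G(b, C) = 3 (G(b, C) = 4 - 1 = 3)
s(D, r) = 6/(1 + D) (s(D, r) = (1 + 5)/(1 + D) = 6/(1 + D))
y(f) = 2*f^(3/2)/(-14 + f) (y(f) = ((2*f)/(-14 + f))*√f = (2*f/(-14 + f))*√f = 2*f^(3/2)/(-14 + f))
11*y(s(G(4, -4), 5)) = 11*(2*(6/(1 + 3))^(3/2)/(-14 + 6/(1 + 3))) = 11*(2*(6/4)^(3/2)/(-14 + 6/4)) = 11*(2*(6*(¼))^(3/2)/(-14 + 6*(¼))) = 11*(2*(3/2)^(3/2)/(-14 + 3/2)) = 11*(2*(3*√6/4)/(-25/2)) = 11*(2*(3*√6/4)*(-2/25)) = 11*(-3*√6/25) = -33*√6/25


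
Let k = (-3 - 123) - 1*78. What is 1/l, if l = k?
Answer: -1/204 ≈ -0.0049020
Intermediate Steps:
k = -204 (k = -126 - 78 = -204)
l = -204
1/l = 1/(-204) = -1/204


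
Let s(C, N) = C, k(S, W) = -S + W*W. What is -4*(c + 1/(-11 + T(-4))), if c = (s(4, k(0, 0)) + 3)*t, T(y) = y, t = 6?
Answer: -2516/15 ≈ -167.73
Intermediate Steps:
k(S, W) = W² - S (k(S, W) = -S + W² = W² - S)
c = 42 (c = (4 + 3)*6 = 7*6 = 42)
-4*(c + 1/(-11 + T(-4))) = -4*(42 + 1/(-11 - 4)) = -4*(42 + 1/(-15)) = -4*(42 - 1/15) = -4*629/15 = -2516/15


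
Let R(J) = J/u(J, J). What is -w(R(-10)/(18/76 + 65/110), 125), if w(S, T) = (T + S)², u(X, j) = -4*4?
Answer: -30291662025/1915456 ≈ -15814.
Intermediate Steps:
u(X, j) = -16
R(J) = -J/16 (R(J) = J/(-16) = J*(-1/16) = -J/16)
w(S, T) = (S + T)²
-w(R(-10)/(18/76 + 65/110), 125) = -((-1/16*(-10))/(18/76 + 65/110) + 125)² = -(5/(8*(18*(1/76) + 65*(1/110))) + 125)² = -(5/(8*(9/38 + 13/22)) + 125)² = -(5/(8*(173/209)) + 125)² = -((5/8)*(209/173) + 125)² = -(1045/1384 + 125)² = -(174045/1384)² = -1*30291662025/1915456 = -30291662025/1915456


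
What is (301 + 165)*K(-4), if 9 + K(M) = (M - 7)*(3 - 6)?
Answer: 11184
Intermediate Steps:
K(M) = 12 - 3*M (K(M) = -9 + (M - 7)*(3 - 6) = -9 + (-7 + M)*(-3) = -9 + (21 - 3*M) = 12 - 3*M)
(301 + 165)*K(-4) = (301 + 165)*(12 - 3*(-4)) = 466*(12 + 12) = 466*24 = 11184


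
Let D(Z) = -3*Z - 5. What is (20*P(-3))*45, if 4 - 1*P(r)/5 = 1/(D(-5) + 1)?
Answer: 193500/11 ≈ 17591.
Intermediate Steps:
D(Z) = -5 - 3*Z
P(r) = 215/11 (P(r) = 20 - 5/((-5 - 3*(-5)) + 1) = 20 - 5/((-5 + 15) + 1) = 20 - 5/(10 + 1) = 20 - 5/11 = 215/11)
(20*P(-3))*45 = (20*(215/11))*45 = (4300/11)*45 = 193500/11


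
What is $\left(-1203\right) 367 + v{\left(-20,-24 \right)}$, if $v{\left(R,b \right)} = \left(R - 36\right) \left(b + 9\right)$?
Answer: $-440661$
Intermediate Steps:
$v{\left(R,b \right)} = \left(-36 + R\right) \left(9 + b\right)$
$\left(-1203\right) 367 + v{\left(-20,-24 \right)} = \left(-1203\right) 367 - -840 = -441501 + \left(-324 + 864 - 180 + 480\right) = -441501 + 840 = -440661$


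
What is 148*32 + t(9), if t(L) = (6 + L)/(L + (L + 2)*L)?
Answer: 170501/36 ≈ 4736.1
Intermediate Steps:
t(L) = (6 + L)/(L + L*(2 + L)) (t(L) = (6 + L)/(L + (2 + L)*L) = (6 + L)/(L + L*(2 + L)))
148*32 + t(9) = 148*32 + (6 + 9)/(9*(3 + 9)) = 4736 + (1/9)*15/12 = 4736 + (1/9)*(1/12)*15 = 4736 + 5/36 = 170501/36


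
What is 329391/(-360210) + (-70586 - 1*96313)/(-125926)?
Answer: 1553316477/3779983705 ≈ 0.41093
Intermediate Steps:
329391/(-360210) + (-70586 - 1*96313)/(-125926) = 329391*(-1/360210) + (-70586 - 96313)*(-1/125926) = -109797/120070 - 166899*(-1/125926) = -109797/120070 + 166899/125926 = 1553316477/3779983705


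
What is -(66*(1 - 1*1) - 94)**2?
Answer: -8836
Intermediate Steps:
-(66*(1 - 1*1) - 94)**2 = -(66*(1 - 1) - 94)**2 = -(66*0 - 94)**2 = -(0 - 94)**2 = -1*(-94)**2 = -1*8836 = -8836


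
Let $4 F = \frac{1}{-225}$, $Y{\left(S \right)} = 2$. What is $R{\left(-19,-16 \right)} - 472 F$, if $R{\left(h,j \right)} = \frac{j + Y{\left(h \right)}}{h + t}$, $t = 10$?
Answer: $\frac{52}{25} \approx 2.08$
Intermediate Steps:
$F = - \frac{1}{900}$ ($F = \frac{1}{4 \left(-225\right)} = \frac{1}{4} \left(- \frac{1}{225}\right) = - \frac{1}{900} \approx -0.0011111$)
$R{\left(h,j \right)} = \frac{2 + j}{10 + h}$ ($R{\left(h,j \right)} = \frac{j + 2}{h + 10} = \frac{2 + j}{10 + h}$)
$R{\left(-19,-16 \right)} - 472 F = \frac{2 - 16}{10 - 19} - - \frac{118}{225} = \frac{1}{-9} \left(-14\right) + \frac{118}{225} = \left(- \frac{1}{9}\right) \left(-14\right) + \frac{118}{225} = \frac{14}{9} + \frac{118}{225} = \frac{52}{25}$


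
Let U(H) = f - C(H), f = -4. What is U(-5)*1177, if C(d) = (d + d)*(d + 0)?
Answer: -63558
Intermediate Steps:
C(d) = 2*d² (C(d) = (2*d)*d = 2*d²)
U(H) = -4 - 2*H²
U(-5)*1177 = (-4 - 2*(-5)²)*1177 = (-4 - 2*25)*1177 = (-4 - 50)*1177 = -54*1177 = -63558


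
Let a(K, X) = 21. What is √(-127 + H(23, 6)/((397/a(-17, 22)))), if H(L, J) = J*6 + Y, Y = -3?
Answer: 23*I*√37318/397 ≈ 11.192*I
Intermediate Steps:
H(L, J) = -3 + 6*J (H(L, J) = J*6 - 3 = 6*J - 3 = -3 + 6*J)
√(-127 + H(23, 6)/((397/a(-17, 22)))) = √(-127 + (-3 + 6*6)/((397/21))) = √(-127 + (-3 + 36)/((397*(1/21)))) = √(-127 + 33/(397/21)) = √(-127 + 33*(21/397)) = √(-127 + 693/397) = √(-49726/397) = 23*I*√37318/397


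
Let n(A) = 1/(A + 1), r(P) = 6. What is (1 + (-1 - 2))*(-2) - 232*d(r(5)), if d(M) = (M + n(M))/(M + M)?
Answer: -2410/21 ≈ -114.76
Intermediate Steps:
n(A) = 1/(1 + A)
d(M) = (M + 1/(1 + M))/(2*M) (d(M) = (M + 1/(1 + M))/(M + M) = (M + 1/(1 + M))/((2*M)) = (M + 1/(1 + M))*(1/(2*M)) = (M + 1/(1 + M))/(2*M))
(1 + (-1 - 2))*(-2) - 232*d(r(5)) = (1 + (-1 - 2))*(-2) - 116*(1 + 6*(1 + 6))/(6*(1 + 6)) = (1 - 3)*(-2) - 116*(1 + 6*7)/(6*7) = -2*(-2) - 116*(1 + 42)/(6*7) = 4 - 116*43/(6*7) = 4 - 232*43/84 = 4 - 2494/21 = -2410/21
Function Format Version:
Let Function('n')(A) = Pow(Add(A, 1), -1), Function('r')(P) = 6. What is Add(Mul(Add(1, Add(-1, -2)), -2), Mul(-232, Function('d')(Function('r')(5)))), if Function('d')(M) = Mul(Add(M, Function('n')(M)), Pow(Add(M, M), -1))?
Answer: Rational(-2410, 21) ≈ -114.76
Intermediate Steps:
Function('n')(A) = Pow(Add(1, A), -1)
Function('d')(M) = Mul(Rational(1, 2), Pow(M, -1), Add(M, Pow(Add(1, M), -1))) (Function('d')(M) = Mul(Add(M, Pow(Add(1, M), -1)), Pow(Add(M, M), -1)) = Mul(Add(M, Pow(Add(1, M), -1)), Pow(Mul(2, M), -1)) = Mul(Add(M, Pow(Add(1, M), -1)), Mul(Rational(1, 2), Pow(M, -1))) = Mul(Rational(1, 2), Pow(M, -1), Add(M, Pow(Add(1, M), -1))))
Add(Mul(Add(1, Add(-1, -2)), -2), Mul(-232, Function('d')(Function('r')(5)))) = Add(Mul(Add(1, Add(-1, -2)), -2), Mul(-232, Mul(Rational(1, 2), Pow(6, -1), Pow(Add(1, 6), -1), Add(1, Mul(6, Add(1, 6)))))) = Add(Mul(Add(1, -3), -2), Mul(-232, Mul(Rational(1, 2), Rational(1, 6), Pow(7, -1), Add(1, Mul(6, 7))))) = Add(Mul(-2, -2), Mul(-232, Mul(Rational(1, 2), Rational(1, 6), Rational(1, 7), Add(1, 42)))) = Add(4, Mul(-232, Mul(Rational(1, 2), Rational(1, 6), Rational(1, 7), 43))) = Add(4, Mul(-232, Rational(43, 84))) = Add(4, Rational(-2494, 21)) = Rational(-2410, 21)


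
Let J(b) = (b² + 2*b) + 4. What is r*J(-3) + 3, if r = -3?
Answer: -18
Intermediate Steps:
J(b) = 4 + b² + 2*b
r*J(-3) + 3 = -3*(4 + (-3)² + 2*(-3)) + 3 = -3*(4 + 9 - 6) + 3 = -3*7 + 3 = -21 + 3 = -18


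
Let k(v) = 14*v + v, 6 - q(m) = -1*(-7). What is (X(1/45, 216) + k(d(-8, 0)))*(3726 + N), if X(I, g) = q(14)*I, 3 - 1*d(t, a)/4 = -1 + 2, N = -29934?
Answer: -15721888/5 ≈ -3.1444e+6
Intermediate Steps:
d(t, a) = 8 (d(t, a) = 12 - 4*(-1 + 2) = 12 - 4*1 = 12 - 4 = 8)
q(m) = -1 (q(m) = 6 - (-1)*(-7) = 6 - 1*7 = 6 - 7 = -1)
X(I, g) = -I
k(v) = 15*v
(X(1/45, 216) + k(d(-8, 0)))*(3726 + N) = (-1/45 + 15*8)*(3726 - 29934) = (-1*1/45 + 120)*(-26208) = (-1/45 + 120)*(-26208) = (5399/45)*(-26208) = -15721888/5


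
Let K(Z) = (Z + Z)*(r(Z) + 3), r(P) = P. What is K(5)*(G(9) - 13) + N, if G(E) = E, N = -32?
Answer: -352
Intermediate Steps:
K(Z) = 2*Z*(3 + Z) (K(Z) = (Z + Z)*(Z + 3) = (2*Z)*(3 + Z) = 2*Z*(3 + Z))
K(5)*(G(9) - 13) + N = (2*5*(3 + 5))*(9 - 13) - 32 = (2*5*8)*(-4) - 32 = 80*(-4) - 32 = -320 - 32 = -352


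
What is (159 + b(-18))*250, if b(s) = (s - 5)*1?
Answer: 34000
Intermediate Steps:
b(s) = -5 + s (b(s) = (-5 + s)*1 = -5 + s)
(159 + b(-18))*250 = (159 + (-5 - 18))*250 = (159 - 23)*250 = 136*250 = 34000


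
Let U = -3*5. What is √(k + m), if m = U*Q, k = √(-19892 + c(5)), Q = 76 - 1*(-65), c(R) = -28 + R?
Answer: √(-2115 + I*√19915) ≈ 1.5334 + 46.015*I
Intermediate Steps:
U = -15
Q = 141 (Q = 76 + 65 = 141)
k = I*√19915 (k = √(-19892 + (-28 + 5)) = √(-19892 - 23) = √(-19915) = I*√19915 ≈ 141.12*I)
m = -2115 (m = -15*141 = -2115)
√(k + m) = √(I*√19915 - 2115) = √(-2115 + I*√19915)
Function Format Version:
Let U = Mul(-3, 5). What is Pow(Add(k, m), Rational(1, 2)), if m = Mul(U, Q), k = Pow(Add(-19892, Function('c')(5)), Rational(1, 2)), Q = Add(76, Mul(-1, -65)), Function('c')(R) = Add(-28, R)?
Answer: Pow(Add(-2115, Mul(I, Pow(19915, Rational(1, 2)))), Rational(1, 2)) ≈ Add(1.5334, Mul(46.015, I))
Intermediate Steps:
U = -15
Q = 141 (Q = Add(76, 65) = 141)
k = Mul(I, Pow(19915, Rational(1, 2))) (k = Pow(Add(-19892, Add(-28, 5)), Rational(1, 2)) = Pow(Add(-19892, -23), Rational(1, 2)) = Pow(-19915, Rational(1, 2)) = Mul(I, Pow(19915, Rational(1, 2))) ≈ Mul(141.12, I))
m = -2115 (m = Mul(-15, 141) = -2115)
Pow(Add(k, m), Rational(1, 2)) = Pow(Add(Mul(I, Pow(19915, Rational(1, 2))), -2115), Rational(1, 2)) = Pow(Add(-2115, Mul(I, Pow(19915, Rational(1, 2)))), Rational(1, 2))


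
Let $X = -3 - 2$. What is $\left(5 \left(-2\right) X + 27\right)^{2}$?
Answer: $5929$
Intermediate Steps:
$X = -5$ ($X = -3 - 2 = -5$)
$\left(5 \left(-2\right) X + 27\right)^{2} = \left(5 \left(-2\right) \left(-5\right) + 27\right)^{2} = \left(\left(-10\right) \left(-5\right) + 27\right)^{2} = \left(50 + 27\right)^{2} = 77^{2} = 5929$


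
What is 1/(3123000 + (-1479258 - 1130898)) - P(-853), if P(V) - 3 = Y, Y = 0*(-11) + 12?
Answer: -7692659/512844 ≈ -15.000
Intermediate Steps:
Y = 12 (Y = 0 + 12 = 12)
P(V) = 15 (P(V) = 3 + 12 = 15)
1/(3123000 + (-1479258 - 1130898)) - P(-853) = 1/(3123000 + (-1479258 - 1130898)) - 1*15 = 1/(3123000 - 2610156) - 15 = 1/512844 - 15 = -7692659/512844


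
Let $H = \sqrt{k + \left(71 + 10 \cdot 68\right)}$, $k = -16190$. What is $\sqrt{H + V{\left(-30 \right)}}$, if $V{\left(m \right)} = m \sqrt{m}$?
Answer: $\sqrt{i \left(\sqrt{15439} - 30 \sqrt{30}\right)} \approx 4.4757 - 4.4757 i$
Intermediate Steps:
$V{\left(m \right)} = m^{\frac{3}{2}}$
$H = i \sqrt{15439}$ ($H = \sqrt{-16190 + \left(71 + 10 \cdot 68\right)} = \sqrt{-16190 + \left(71 + 680\right)} = \sqrt{-16190 + 751} = \sqrt{-15439} = i \sqrt{15439} \approx 124.25 i$)
$\sqrt{H + V{\left(-30 \right)}} = \sqrt{i \sqrt{15439} + \left(-30\right)^{\frac{3}{2}}} = \sqrt{i \sqrt{15439} - 30 i \sqrt{30}}$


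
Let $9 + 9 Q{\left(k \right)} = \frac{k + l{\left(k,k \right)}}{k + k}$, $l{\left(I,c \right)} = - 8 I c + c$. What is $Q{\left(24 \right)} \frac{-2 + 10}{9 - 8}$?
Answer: $- \frac{832}{9} \approx -92.444$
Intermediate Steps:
$l{\left(I,c \right)} = c - 8 I c$ ($l{\left(I,c \right)} = - 8 I c + c = c - 8 I c$)
$Q{\left(k \right)} = -1 + \frac{k + k \left(1 - 8 k\right)}{18 k}$ ($Q{\left(k \right)} = -1 + \frac{\left(k + k \left(1 - 8 k\right)\right) \frac{1}{k + k}}{9} = -1 + \frac{\left(k + k \left(1 - 8 k\right)\right) \frac{1}{2 k}}{9} = -1 + \frac{\frac{1}{2} \frac{1}{k} \left(k + k \left(1 - 8 k\right)\right)}{9} = -1 + \frac{k + k \left(1 - 8 k\right)}{18 k}$)
$Q{\left(24 \right)} \frac{-2 + 10}{9 - 8} = \left(- \frac{8}{9} - \frac{32}{3}\right) \frac{-2 + 10}{9 - 8} = \left(- \frac{8}{9} - \frac{32}{3}\right) \frac{8}{1} = - \frac{104 \cdot 8 \cdot 1}{9} = \left(- \frac{104}{9}\right) 8 = - \frac{832}{9}$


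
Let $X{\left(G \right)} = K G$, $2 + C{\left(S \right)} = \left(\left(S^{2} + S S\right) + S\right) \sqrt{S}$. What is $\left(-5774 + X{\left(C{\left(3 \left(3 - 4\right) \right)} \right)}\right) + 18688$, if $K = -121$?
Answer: $13156 - 1815 i \sqrt{3} \approx 13156.0 - 3143.7 i$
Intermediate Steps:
$C{\left(S \right)} = -2 + \sqrt{S} \left(S + 2 S^{2}\right)$ ($C{\left(S \right)} = -2 + \left(\left(S^{2} + S S\right) + S\right) \sqrt{S} = -2 + \left(\left(S^{2} + S^{2}\right) + S\right) \sqrt{S} = -2 + \left(2 S^{2} + S\right) \sqrt{S} = -2 + \left(S + 2 S^{2}\right) \sqrt{S} = -2 + \sqrt{S} \left(S + 2 S^{2}\right)$)
$X{\left(G \right)} = - 121 G$
$\left(-5774 + X{\left(C{\left(3 \left(3 - 4\right) \right)} \right)}\right) + 18688 = \left(-5774 - 121 \left(-2 + \left(3 \left(3 - 4\right)\right)^{\frac{3}{2}} + 2 \left(3 \left(3 - 4\right)\right)^{\frac{5}{2}}\right)\right) + 18688 = \left(-5774 - 121 \left(-2 + \left(3 \left(-1\right)\right)^{\frac{3}{2}} + 2 \left(3 \left(-1\right)\right)^{\frac{5}{2}}\right)\right) + 18688 = \left(-5774 - 121 \left(-2 + \left(-3\right)^{\frac{3}{2}} + 2 \left(-3\right)^{\frac{5}{2}}\right)\right) + 18688 = \left(-5774 - 121 \left(-2 - 3 i \sqrt{3} + 2 \cdot 9 i \sqrt{3}\right)\right) + 18688 = \left(-5774 - 121 \left(-2 - 3 i \sqrt{3} + 18 i \sqrt{3}\right)\right) + 18688 = \left(-5774 - 121 \left(-2 + 15 i \sqrt{3}\right)\right) + 18688 = \left(-5774 + \left(242 - 1815 i \sqrt{3}\right)\right) + 18688 = \left(-5532 - 1815 i \sqrt{3}\right) + 18688 = 13156 - 1815 i \sqrt{3}$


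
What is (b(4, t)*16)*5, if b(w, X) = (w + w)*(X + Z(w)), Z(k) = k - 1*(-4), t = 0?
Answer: 5120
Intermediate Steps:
Z(k) = 4 + k (Z(k) = k + 4 = 4 + k)
b(w, X) = 2*w*(4 + X + w) (b(w, X) = (w + w)*(X + (4 + w)) = (2*w)*(4 + X + w) = 2*w*(4 + X + w))
(b(4, t)*16)*5 = ((2*4*(4 + 0 + 4))*16)*5 = ((2*4*8)*16)*5 = (64*16)*5 = 1024*5 = 5120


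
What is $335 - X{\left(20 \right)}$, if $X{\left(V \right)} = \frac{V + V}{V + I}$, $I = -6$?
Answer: $\frac{2325}{7} \approx 332.14$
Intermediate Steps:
$X{\left(V \right)} = \frac{2 V}{-6 + V}$ ($X{\left(V \right)} = \frac{V + V}{V - 6} = \frac{2 V}{-6 + V}$)
$335 - X{\left(20 \right)} = 335 - 2 \cdot 20 \frac{1}{-6 + 20} = 335 - 2 \cdot 20 \cdot \frac{1}{14} = 335 - \frac{20}{7} = \frac{2325}{7}$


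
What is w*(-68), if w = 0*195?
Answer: 0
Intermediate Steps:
w = 0
w*(-68) = 0*(-68) = 0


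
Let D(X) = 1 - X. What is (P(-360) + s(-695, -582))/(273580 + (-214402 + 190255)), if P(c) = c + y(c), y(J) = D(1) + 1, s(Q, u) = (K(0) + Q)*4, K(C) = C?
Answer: -3139/249433 ≈ -0.012585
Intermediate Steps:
s(Q, u) = 4*Q (s(Q, u) = (0 + Q)*4 = Q*4 = 4*Q)
y(J) = 1 (y(J) = (1 - 1*1) + 1 = (1 - 1) + 1 = 0 + 1 = 1)
P(c) = 1 + c (P(c) = c + 1 = 1 + c)
(P(-360) + s(-695, -582))/(273580 + (-214402 + 190255)) = ((1 - 360) + 4*(-695))/(273580 + (-214402 + 190255)) = (-359 - 2780)/(273580 - 24147) = -3139/249433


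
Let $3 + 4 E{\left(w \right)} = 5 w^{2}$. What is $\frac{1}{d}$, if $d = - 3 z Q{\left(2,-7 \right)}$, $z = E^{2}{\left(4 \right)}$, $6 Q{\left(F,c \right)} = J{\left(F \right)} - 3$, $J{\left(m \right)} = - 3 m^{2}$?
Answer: $\frac{32}{88935} \approx 0.00035981$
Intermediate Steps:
$E{\left(w \right)} = - \frac{3}{4} + \frac{5 w^{2}}{4}$
$Q{\left(F,c \right)} = - \frac{1}{2} - \frac{F^{2}}{2}$ ($Q{\left(F,c \right)} = \frac{- 3 F^{2} - 3}{6} = \frac{-3 - 3 F^{2}}{6} = - \frac{1}{2} - \frac{F^{2}}{2}$)
$z = \frac{5929}{16}$ ($z = \left(- \frac{3}{4} + \frac{5 \cdot 4^{2}}{4}\right)^{2} = \left(- \frac{3}{4} + \frac{5}{4} \cdot 16\right)^{2} = \left(- \frac{3}{4} + 20\right)^{2} = \left(\frac{77}{4}\right)^{2} = \frac{5929}{16} \approx 370.56$)
$d = \frac{88935}{32}$ ($d = \left(-3\right) \frac{5929}{16} \left(- \frac{1}{2} - \frac{2^{2}}{2}\right) = - \frac{17787 \left(- \frac{1}{2} - 2\right)}{16} = \left(- \frac{17787}{16}\right) \left(- \frac{5}{2}\right) = \frac{88935}{32} \approx 2779.2$)
$\frac{1}{d} = \frac{1}{\frac{88935}{32}} = \frac{32}{88935}$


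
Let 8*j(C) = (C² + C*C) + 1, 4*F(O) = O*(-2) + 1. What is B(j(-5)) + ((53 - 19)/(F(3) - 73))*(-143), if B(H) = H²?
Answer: 183379/1728 ≈ 106.12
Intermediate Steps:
F(O) = ¼ - O/2 (F(O) = (O*(-2) + 1)/4 = (-2*O + 1)/4 = (1 - 2*O)/4 = ¼ - O/2)
j(C) = ⅛ + C²/4 (j(C) = ((C² + C*C) + 1)/8 = ((C² + C²) + 1)/8 = (2*C² + 1)/8 = (1 + 2*C²)/8 = ⅛ + C²/4)
B(j(-5)) + ((53 - 19)/(F(3) - 73))*(-143) = (⅛ + (¼)*(-5)²)² + ((53 - 19)/((¼ - ½*3) - 73))*(-143) = (⅛ + (¼)*25)² + (34/((¼ - 3/2) - 73))*(-143) = (⅛ + 25/4)² + (34/(-5/4 - 73))*(-143) = (51/8)² + (34/(-297/4))*(-143) = 2601/64 + (34*(-4/297))*(-143) = 2601/64 - 136/297*(-143) = 2601/64 + 1768/27 = 183379/1728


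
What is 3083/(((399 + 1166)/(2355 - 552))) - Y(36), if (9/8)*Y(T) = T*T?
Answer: 3755769/1565 ≈ 2399.9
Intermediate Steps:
Y(T) = 8*T²/9 (Y(T) = 8*(T*T)/9 = 8*T²/9)
3083/(((399 + 1166)/(2355 - 552))) - Y(36) = 3083/(((399 + 1166)/(2355 - 552))) - 8*36²/9 = 3083/((1565/1803)) - 8*1296/9 = 3083/((1565*(1/1803))) - 1*1152 = 3083/(1565/1803) - 1152 = 3083*(1803/1565) - 1152 = 5558649/1565 - 1152 = 3755769/1565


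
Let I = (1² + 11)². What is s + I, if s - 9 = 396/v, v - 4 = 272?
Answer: 3552/23 ≈ 154.43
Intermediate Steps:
v = 276 (v = 4 + 272 = 276)
s = 240/23 (s = 9 + 396/276 = 9 + 396*(1/276) = 9 + 33/23 = 240/23 ≈ 10.435)
I = 144 (I = (1 + 11)² = 12² = 144)
s + I = 240/23 + 144 = 3552/23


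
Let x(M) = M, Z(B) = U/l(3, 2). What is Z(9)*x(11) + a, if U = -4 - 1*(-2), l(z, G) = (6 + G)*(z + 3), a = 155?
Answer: 3709/24 ≈ 154.54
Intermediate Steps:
l(z, G) = (3 + z)*(6 + G) (l(z, G) = (6 + G)*(3 + z) = (3 + z)*(6 + G))
U = -2 (U = -4 + 2 = -2)
Z(B) = -1/24 (Z(B) = -2/(18 + 3*2 + 6*3 + 2*3) = -2/(18 + 6 + 18 + 6) = -2/48 = -2*1/48 = -1/24)
Z(9)*x(11) + a = -1/24*11 + 155 = -11/24 + 155 = 3709/24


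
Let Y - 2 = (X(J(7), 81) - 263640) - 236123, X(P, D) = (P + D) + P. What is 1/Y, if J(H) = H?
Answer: -1/499666 ≈ -2.0013e-6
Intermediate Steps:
X(P, D) = D + 2*P (X(P, D) = (D + P) + P = D + 2*P)
Y = -499666 (Y = 2 + (((81 + 2*7) - 263640) - 236123) = 2 + (((81 + 14) - 263640) - 236123) = 2 + ((95 - 263640) - 236123) = 2 + (-263545 - 236123) = 2 - 499668 = -499666)
1/Y = 1/(-499666) = -1/499666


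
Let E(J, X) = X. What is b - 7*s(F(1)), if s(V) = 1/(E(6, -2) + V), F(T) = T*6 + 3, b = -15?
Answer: -16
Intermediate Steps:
F(T) = 3 + 6*T (F(T) = 6*T + 3 = 3 + 6*T)
s(V) = 1/(-2 + V)
b - 7*s(F(1)) = -15 - 7/(-2 + (3 + 6*1)) = -15 - 7/(-2 + (3 + 6)) = -15 - 7/(-2 + 9) = -15 - 7/7 = -15 - 7*⅐ = -15 - 1 = -16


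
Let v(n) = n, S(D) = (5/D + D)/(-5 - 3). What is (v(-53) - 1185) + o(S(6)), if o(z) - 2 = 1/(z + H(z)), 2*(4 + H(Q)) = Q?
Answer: -208916/169 ≈ -1236.2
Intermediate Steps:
H(Q) = -4 + Q/2
S(D) = -5/(8*D) - D/8 (S(D) = (D + 5/D)/(-8) = (D + 5/D)*(-⅛) = -5/(8*D) - D/8)
o(z) = 2 + 1/(-4 + 3*z/2) (o(z) = 2 + 1/(z + (-4 + z/2)) = 2 + 1/(-4 + 3*z/2))
(v(-53) - 1185) + o(S(6)) = (-53 - 1185) + 2*(-7 + 3*((⅛)*(-5 - 1*6²)/6))/(-8 + 3*((⅛)*(-5 - 1*6²)/6)) = -1238 + 2*(-7 + 3*((⅛)*(⅙)*(-5 - 1*36)))/(-8 + 3*((⅛)*(⅙)*(-5 - 1*36))) = -1238 + 2*(-7 + 3*((⅛)*(⅙)*(-5 - 36)))/(-8 + 3*((⅛)*(⅙)*(-5 - 36))) = -1238 + 2*(-7 + 3*((⅛)*(⅙)*(-41)))/(-8 + 3*((⅛)*(⅙)*(-41))) = -1238 + 2*(-7 + 3*(-41/48))/(-8 + 3*(-41/48)) = -1238 + 2*(-7 - 41/16)/(-8 - 41/16) = -1238 + 2*(-153/16)/(-169/16) = -1238 + 2*(-16/169)*(-153/16) = -1238 + 306/169 = -208916/169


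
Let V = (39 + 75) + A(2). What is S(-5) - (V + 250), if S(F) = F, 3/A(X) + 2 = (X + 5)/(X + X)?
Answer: -357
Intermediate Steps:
A(X) = 3/(-2 + (5 + X)/(2*X)) (A(X) = 3/(-2 + (X + 5)/(X + X)) = 3/(-2 + (5 + X)/((2*X))) = 3/(-2 + (5 + X)*(1/(2*X))) = 3/(-2 + (5 + X)/(2*X)))
V = 102 (V = (39 + 75) - 6*2/(-5 + 3*2) = 114 - 6*2/(-5 + 6) = 114 - 6*2/1 = 114 - 6*2*1 = 114 - 12 = 102)
S(-5) - (V + 250) = -5 - (102 + 250) = -5 - 1*352 = -5 - 352 = -357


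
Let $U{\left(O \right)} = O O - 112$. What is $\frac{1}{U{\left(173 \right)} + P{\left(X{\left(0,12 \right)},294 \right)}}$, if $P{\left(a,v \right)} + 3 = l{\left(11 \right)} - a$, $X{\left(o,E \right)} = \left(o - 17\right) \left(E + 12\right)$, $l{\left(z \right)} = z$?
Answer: $\frac{1}{30233} \approx 3.3076 \cdot 10^{-5}$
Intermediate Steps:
$U{\left(O \right)} = -112 + O^{2}$ ($U{\left(O \right)} = O^{2} - 112 = -112 + O^{2}$)
$X{\left(o,E \right)} = \left(-17 + o\right) \left(12 + E\right)$
$P{\left(a,v \right)} = 8 - a$ ($P{\left(a,v \right)} = -3 - \left(-11 + a\right) = 8 - a$)
$\frac{1}{U{\left(173 \right)} + P{\left(X{\left(0,12 \right)},294 \right)}} = \frac{1}{\left(-112 + 173^{2}\right) - \left(-212 + 0 - 204\right)} = \frac{1}{\left(-112 + 29929\right) + \left(8 - \left(-204 - 204 + 0 + 0\right)\right)} = \frac{1}{29817 + \left(8 - -408\right)} = \frac{1}{29817 + \left(8 + 408\right)} = \frac{1}{29817 + 416} = \frac{1}{30233}$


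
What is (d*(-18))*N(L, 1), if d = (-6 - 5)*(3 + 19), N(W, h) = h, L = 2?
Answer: 4356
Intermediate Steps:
d = -242 (d = -11*22 = -242)
(d*(-18))*N(L, 1) = -242*(-18)*1 = 4356*1 = 4356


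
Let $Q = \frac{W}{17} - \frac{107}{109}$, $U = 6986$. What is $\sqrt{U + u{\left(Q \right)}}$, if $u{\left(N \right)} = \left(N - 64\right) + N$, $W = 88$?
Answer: $\frac{2 \sqrt{5949062059}}{1853} \approx 83.249$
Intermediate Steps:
$Q = \frac{7773}{1853}$ ($Q = \frac{88}{17} - \frac{107}{109} = \frac{7773}{1853} \approx 4.1948$)
$u{\left(N \right)} = -64 + 2 N$ ($u{\left(N \right)} = \left(-64 + N\right) + N = -64 + 2 N$)
$\sqrt{U + u{\left(Q \right)}} = \sqrt{6986 + \left(-64 + 2 \cdot \frac{7773}{1853}\right)} = \sqrt{6986 + \left(-64 + \frac{15546}{1853}\right)} = \sqrt{6986 - \frac{103046}{1853}} = \sqrt{\frac{12842012}{1853}} = \frac{2 \sqrt{5949062059}}{1853}$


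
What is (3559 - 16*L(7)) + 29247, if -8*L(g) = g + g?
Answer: 32834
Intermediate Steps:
L(g) = -g/4 (L(g) = -(g + g)/8 = -g/4)
(3559 - 16*L(7)) + 29247 = (3559 - (-4)*7) + 29247 = (3559 - 16*(-7/4)) + 29247 = (3559 + 28) + 29247 = 3587 + 29247 = 32834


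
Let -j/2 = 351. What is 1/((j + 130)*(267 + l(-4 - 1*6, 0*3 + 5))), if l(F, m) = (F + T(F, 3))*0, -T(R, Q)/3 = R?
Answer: -1/152724 ≈ -6.5478e-6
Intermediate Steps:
j = -702 (j = -2*351 = -702)
T(R, Q) = -3*R
l(F, m) = 0 (l(F, m) = (F - 3*F)*0 = -2*F*0 = 0)
1/((j + 130)*(267 + l(-4 - 1*6, 0*3 + 5))) = 1/((-702 + 130)*(267 + 0)) = 1/(-572*267) = 1/(-152724) = -1/152724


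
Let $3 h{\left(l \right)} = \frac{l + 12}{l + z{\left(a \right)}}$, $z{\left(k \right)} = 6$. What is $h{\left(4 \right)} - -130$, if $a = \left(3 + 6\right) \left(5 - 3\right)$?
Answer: $\frac{1958}{15} \approx 130.53$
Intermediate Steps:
$a = 18$ ($a = 9 \cdot 2 = 18$)
$h{\left(l \right)} = \frac{12 + l}{3 \left(6 + l\right)}$ ($h{\left(l \right)} = \frac{\left(l + 12\right) \frac{1}{l + 6}}{3} = \frac{\left(12 + l\right) \frac{1}{6 + l}}{3} = \frac{\frac{1}{6 + l} \left(12 + l\right)}{3} = \frac{12 + l}{3 \left(6 + l\right)}$)
$h{\left(4 \right)} - -130 = \frac{12 + 4}{3 \left(6 + 4\right)} - -130 = \frac{1}{3} \cdot \frac{1}{10} \cdot 16 + 130 = \frac{8}{15} + 130 = \frac{1958}{15}$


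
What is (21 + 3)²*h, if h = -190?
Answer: -109440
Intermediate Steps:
(21 + 3)²*h = (21 + 3)²*(-190) = 24²*(-190) = 576*(-190) = -109440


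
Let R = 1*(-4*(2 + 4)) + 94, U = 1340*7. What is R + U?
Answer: 9450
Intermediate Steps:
U = 9380
R = 70 (R = 1*(-4*6) + 94 = 1*(-24) + 94 = -24 + 94 = 70)
R + U = 70 + 9380 = 9450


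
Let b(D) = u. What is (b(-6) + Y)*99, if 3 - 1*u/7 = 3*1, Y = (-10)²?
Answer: 9900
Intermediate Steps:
Y = 100
u = 0 (u = 21 - 21 = 0)
b(D) = 0
(b(-6) + Y)*99 = (0 + 100)*99 = 100*99 = 9900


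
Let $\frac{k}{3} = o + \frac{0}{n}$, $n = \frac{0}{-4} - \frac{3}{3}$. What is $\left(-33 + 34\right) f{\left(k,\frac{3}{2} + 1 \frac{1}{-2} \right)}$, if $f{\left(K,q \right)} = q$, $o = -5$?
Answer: $1$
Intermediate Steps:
$n = -1$ ($n = 0 \left(- \frac{1}{4}\right) - 1 = 0 - 1 = -1$)
$k = -15$ ($k = 3 \left(-5 + \frac{0}{-1}\right) = 3 \left(-5 + 0 \left(-1\right)\right) = 3 \left(-5 + 0\right) = 3 \left(-5\right) = -15$)
$\left(-33 + 34\right) f{\left(k,\frac{3}{2} + 1 \frac{1}{-2} \right)} = \left(-33 + 34\right) \left(\frac{3}{2} + 1 \frac{1}{-2}\right) = 1 \left(3 \cdot \frac{1}{2} + 1 \left(- \frac{1}{2}\right)\right) = 1 \left(\frac{3}{2} - \frac{1}{2}\right) = 1 \cdot 1 = 1$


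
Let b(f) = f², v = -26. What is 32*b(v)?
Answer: 21632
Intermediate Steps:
32*b(v) = 32*(-26)² = 32*676 = 21632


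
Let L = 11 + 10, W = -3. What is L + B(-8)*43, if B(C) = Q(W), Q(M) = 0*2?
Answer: 21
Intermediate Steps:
L = 21
Q(M) = 0
B(C) = 0
L + B(-8)*43 = 21 + 0*43 = 21 + 0 = 21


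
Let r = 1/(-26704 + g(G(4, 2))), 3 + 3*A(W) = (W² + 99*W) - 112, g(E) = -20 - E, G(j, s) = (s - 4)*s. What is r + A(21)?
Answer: 64261597/80160 ≈ 801.67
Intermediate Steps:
G(j, s) = s*(-4 + s) (G(j, s) = (-4 + s)*s = s*(-4 + s))
A(W) = -115/3 + 33*W + W²/3 (A(W) = -1 + ((W² + 99*W) - 112)/3 = -1 + (-112 + W² + 99*W)/3 = -1 + (-112/3 + 33*W + W²/3) = -115/3 + 33*W + W²/3)
r = -1/26720 (r = 1/(-26704 + (-20 - 2*(-4 + 2))) = 1/(-26704 + (-20 - 2*(-2))) = 1/(-26704 + (-20 - 1*(-4))) = 1/(-26704 + (-20 + 4)) = 1/(-26704 - 16) = 1/(-26720) = -1/26720 ≈ -3.7425e-5)
r + A(21) = -1/26720 + (-115/3 + 33*21 + (⅓)*21²) = -1/26720 + (-115/3 + 693 + (⅓)*441) = -1/26720 + (-115/3 + 693 + 147) = -1/26720 + 2405/3 = 64261597/80160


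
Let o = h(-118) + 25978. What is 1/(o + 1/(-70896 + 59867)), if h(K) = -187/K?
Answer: 1301422/33810403021 ≈ 3.8492e-5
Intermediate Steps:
o = 3065591/118 (o = -187/(-118) + 25978 = -187*(-1/118) + 25978 = 187/118 + 25978 = 3065591/118 ≈ 25980.)
1/(o + 1/(-70896 + 59867)) = 1/(3065591/118 + 1/(-70896 + 59867)) = 1/(3065591/118 + 1/(-11029)) = 1/(3065591/118 - 1/11029) = 1/(33810403021/1301422) = 1301422/33810403021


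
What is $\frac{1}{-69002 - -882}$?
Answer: $- \frac{1}{68120} \approx -1.468 \cdot 10^{-5}$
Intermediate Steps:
$\frac{1}{-69002 - -882} = \frac{1}{-69002 + 882} = \frac{1}{-68120} = - \frac{1}{68120}$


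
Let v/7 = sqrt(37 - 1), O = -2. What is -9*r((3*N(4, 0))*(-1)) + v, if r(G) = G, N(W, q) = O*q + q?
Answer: 42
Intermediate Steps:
N(W, q) = -q (N(W, q) = -2*q + q = -q)
v = 42 (v = 7*sqrt(37 - 1) = 7*sqrt(36) = 7*6 = 42)
-9*r((3*N(4, 0))*(-1)) + v = -9*3*(-1*0)*(-1) + 42 = -9*3*0*(-1) + 42 = -0*(-1) + 42 = -9*0 + 42 = 0 + 42 = 42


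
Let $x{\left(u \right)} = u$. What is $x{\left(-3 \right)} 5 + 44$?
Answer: $29$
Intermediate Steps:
$x{\left(-3 \right)} 5 + 44 = \left(-3\right) 5 + 44 = -15 + 44 = 29$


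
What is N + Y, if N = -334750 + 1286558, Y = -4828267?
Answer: -3876459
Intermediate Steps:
N = 951808
N + Y = 951808 - 4828267 = -3876459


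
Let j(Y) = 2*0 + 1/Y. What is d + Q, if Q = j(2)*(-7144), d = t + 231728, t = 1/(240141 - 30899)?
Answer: 47739817753/209242 ≈ 2.2816e+5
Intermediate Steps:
j(Y) = 1/Y (j(Y) = 0 + 1/Y = 1/Y)
t = 1/209242 ≈ 4.7792e-6
d = 48487230177/209242 (d = 1/209242 + 231728 = 48487230177/209242 ≈ 2.3173e+5)
Q = -3572 (Q = -7144/2 = (½)*(-7144) = -3572)
d + Q = 48487230177/209242 - 3572 = 47739817753/209242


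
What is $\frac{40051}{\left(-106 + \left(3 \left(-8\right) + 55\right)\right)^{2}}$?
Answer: $\frac{40051}{5625} \approx 7.1202$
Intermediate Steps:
$\frac{40051}{\left(-106 + \left(3 \left(-8\right) + 55\right)\right)^{2}} = \frac{40051}{\left(-106 + \left(-24 + 55\right)\right)^{2}} = \frac{40051}{\left(-106 + 31\right)^{2}} = \frac{40051}{\left(-75\right)^{2}} = \frac{40051}{5625}$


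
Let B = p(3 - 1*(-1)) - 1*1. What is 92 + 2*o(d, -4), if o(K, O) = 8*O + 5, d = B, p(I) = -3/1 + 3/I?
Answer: 38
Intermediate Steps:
p(I) = -3 + 3/I (p(I) = -3*1 + 3/I = -3 + 3/I)
B = -13/4 (B = (-3 + 3/(3 - 1*(-1))) - 1*1 = (-3 + 3/(3 + 1)) - 1 = (-3 + 3/4) - 1 = (-3 + 3*(¼)) - 1 = (-3 + ¾) - 1 = -9/4 - 1 = -13/4 ≈ -3.2500)
d = -13/4 ≈ -3.2500
o(K, O) = 5 + 8*O
92 + 2*o(d, -4) = 92 + 2*(5 + 8*(-4)) = 92 + 2*(5 - 32) = 92 + 2*(-27) = 92 - 54 = 38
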